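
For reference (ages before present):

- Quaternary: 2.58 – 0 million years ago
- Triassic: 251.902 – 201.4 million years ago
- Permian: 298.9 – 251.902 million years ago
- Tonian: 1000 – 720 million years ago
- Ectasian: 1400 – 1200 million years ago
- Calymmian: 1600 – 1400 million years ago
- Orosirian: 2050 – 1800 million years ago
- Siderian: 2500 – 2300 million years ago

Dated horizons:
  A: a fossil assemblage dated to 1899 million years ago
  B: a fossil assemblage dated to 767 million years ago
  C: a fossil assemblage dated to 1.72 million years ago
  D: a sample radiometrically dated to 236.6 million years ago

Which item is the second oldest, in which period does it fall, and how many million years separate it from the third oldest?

B, in the Tonian; 530.4 million years to D

Sorted oldest-first by Ma: A (1899), B (767), D (236.6), C (1.72).
The second oldest is B at 767 Ma, which lies in 1000–720 Ma: the Tonian.
The third oldest is D at 236.6 Ma; separation = |767 − 236.6| = 530.4 Myr.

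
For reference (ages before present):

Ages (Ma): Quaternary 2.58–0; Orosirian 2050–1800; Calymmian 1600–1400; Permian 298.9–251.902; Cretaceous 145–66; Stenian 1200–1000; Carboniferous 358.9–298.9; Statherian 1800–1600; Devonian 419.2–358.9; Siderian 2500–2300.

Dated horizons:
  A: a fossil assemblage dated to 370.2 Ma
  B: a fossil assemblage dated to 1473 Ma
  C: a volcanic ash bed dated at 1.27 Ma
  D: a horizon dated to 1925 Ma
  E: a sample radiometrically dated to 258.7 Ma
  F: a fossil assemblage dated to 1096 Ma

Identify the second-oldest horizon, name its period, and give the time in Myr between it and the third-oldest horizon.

Sorted oldest-first by Ma: D (1925), B (1473), F (1096), A (370.2), E (258.7), C (1.27).
The second oldest is B at 1473 Ma, which lies in 1600–1400 Ma: the Calymmian.
The third oldest is F at 1096 Ma; separation = |1473 − 1096| = 377 Myr.

B, in the Calymmian; 377 million years to F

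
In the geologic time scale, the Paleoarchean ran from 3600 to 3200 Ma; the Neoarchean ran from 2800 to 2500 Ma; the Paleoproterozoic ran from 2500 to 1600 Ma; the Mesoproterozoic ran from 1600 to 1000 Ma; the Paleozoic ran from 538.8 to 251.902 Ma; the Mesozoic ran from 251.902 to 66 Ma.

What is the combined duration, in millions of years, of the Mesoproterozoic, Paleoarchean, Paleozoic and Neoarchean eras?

1586.898 million years

Duration is start − end for each: (1600 − 1000) + (3600 − 3200) + (538.8 − 251.902) + (2800 − 2500).
That is 600 + 400 + 286.898 + 300, which totals 1586.898 million years.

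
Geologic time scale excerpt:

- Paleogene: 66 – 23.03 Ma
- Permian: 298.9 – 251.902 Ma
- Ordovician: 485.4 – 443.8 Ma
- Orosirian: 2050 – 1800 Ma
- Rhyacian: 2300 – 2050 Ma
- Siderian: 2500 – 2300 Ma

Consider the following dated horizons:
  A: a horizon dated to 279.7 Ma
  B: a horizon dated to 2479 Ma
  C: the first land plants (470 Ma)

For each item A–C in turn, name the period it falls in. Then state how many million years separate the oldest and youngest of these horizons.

A — Permian; B — Siderian; C — Ordovician; span 2199.3 million years

A: 279.7 Ma lies in 298.9–251.902 Ma, so Permian.
B: 2479 Ma lies in 2500–2300 Ma, so Siderian.
C: 470 Ma lies in 485.4–443.8 Ma, so Ordovician.
Oldest = 2479 Ma, youngest = 279.7 Ma → span 2199.3 Myr.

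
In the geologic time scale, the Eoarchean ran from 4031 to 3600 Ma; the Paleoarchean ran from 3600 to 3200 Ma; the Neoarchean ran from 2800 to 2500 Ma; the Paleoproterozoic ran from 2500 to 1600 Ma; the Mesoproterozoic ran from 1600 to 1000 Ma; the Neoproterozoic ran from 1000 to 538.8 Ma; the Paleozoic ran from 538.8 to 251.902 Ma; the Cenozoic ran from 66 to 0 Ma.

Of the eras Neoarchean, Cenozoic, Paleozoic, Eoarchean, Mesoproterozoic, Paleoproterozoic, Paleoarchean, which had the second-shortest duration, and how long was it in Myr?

Start − end for each: Neoarchean 2800 − 2500 = 300; Cenozoic 66 − 0 = 66; Paleozoic 538.8 − 251.902 = 286.898; Eoarchean 4031 − 3600 = 431; Mesoproterozoic 1600 − 1000 = 600; Paleoproterozoic 2500 − 1600 = 900; Paleoarchean 3600 − 3200 = 400.
Ranking these from shortest: Cenozoic < Paleozoic < Neoarchean < Paleoarchean < Eoarchean < Mesoproterozoic < Paleoproterozoic.
Position 2 in that ranking is Paleozoic, which lasted 286.898 Myr.

Paleozoic, 286.898 million years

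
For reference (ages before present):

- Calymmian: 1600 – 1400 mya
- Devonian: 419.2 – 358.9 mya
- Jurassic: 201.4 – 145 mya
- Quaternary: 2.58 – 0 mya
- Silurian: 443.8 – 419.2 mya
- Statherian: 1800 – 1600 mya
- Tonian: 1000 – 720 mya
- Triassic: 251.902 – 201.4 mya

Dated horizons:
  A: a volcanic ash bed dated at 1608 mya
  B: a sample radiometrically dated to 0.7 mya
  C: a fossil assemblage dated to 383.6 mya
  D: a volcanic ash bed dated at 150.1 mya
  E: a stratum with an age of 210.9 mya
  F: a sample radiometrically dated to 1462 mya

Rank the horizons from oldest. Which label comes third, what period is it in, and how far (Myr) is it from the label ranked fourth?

Sorted oldest-first by Ma: A (1608), F (1462), C (383.6), E (210.9), D (150.1), B (0.7).
The third oldest is C at 383.6 Ma, which lies in 419.2–358.9 Ma: the Devonian.
The fourth oldest is E at 210.9 Ma; separation = |383.6 − 210.9| = 172.7 Myr.

C, in the Devonian; 172.7 million years to E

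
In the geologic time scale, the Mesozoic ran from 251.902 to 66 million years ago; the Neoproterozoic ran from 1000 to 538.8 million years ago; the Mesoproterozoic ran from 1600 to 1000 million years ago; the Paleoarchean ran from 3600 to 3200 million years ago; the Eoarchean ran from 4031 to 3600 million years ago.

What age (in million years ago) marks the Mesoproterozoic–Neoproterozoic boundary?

The Mesoproterozoic ends and the Neoproterozoic begins at 1000 million years ago.

1000 million years ago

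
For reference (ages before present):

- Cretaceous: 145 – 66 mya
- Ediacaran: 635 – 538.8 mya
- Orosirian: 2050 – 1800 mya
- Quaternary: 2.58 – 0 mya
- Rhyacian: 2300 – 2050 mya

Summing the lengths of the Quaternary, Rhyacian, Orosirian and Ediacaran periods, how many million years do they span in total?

598.78 million years

Each duration: Quaternary = 2.58; Rhyacian = 250; Orosirian = 250; Ediacaran = 96.2.
Sum: 2.58 + 250 + 250 + 96.2 = 598.78 Myr.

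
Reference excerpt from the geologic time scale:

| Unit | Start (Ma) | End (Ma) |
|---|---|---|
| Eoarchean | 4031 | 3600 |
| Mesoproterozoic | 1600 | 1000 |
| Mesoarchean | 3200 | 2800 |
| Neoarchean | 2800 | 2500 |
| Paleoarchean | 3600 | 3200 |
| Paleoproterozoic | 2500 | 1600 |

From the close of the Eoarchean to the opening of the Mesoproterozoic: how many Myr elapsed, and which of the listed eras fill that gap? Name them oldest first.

2000 million years; Paleoarchean, Mesoarchean, Neoarchean, Paleoproterozoic

End of Eoarchean = 3600 Ma; start of Mesoproterozoic = 1600 Ma.
Gap = 3600 − 1600 = 2000 Myr.
Eras wholly inside 3600–1600 Ma: Paleoarchean (3600–3200), Mesoarchean (3200–2800), Neoarchean (2800–2500), Paleoproterozoic (2500–1600).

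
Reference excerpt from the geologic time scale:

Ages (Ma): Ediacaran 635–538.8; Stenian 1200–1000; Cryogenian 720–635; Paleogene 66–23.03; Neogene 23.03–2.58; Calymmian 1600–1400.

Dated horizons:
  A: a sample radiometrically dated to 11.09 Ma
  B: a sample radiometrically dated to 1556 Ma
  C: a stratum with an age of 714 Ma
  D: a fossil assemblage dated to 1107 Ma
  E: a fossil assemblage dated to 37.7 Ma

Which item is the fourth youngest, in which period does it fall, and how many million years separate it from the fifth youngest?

Sorted youngest-first by Ma: A (11.09), E (37.7), C (714), D (1107), B (1556).
The fourth youngest is D at 1107 Ma, which lies in 1200–1000 Ma: the Stenian.
The fifth youngest is B at 1556 Ma; separation = |1107 − 1556| = 449 Myr.

D, in the Stenian; 449 million years to B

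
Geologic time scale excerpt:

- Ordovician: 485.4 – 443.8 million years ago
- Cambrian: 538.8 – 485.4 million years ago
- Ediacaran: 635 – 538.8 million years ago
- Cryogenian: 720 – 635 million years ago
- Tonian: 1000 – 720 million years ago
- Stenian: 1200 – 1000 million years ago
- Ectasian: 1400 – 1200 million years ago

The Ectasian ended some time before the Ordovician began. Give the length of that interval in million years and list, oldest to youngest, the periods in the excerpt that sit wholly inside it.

714.6 million years; Stenian, Tonian, Cryogenian, Ediacaran, Cambrian

End of Ectasian = 1200 Ma; start of Ordovician = 485.4 Ma.
Gap = 1200 − 485.4 = 714.6 Myr.
Periods wholly inside 1200–485.4 Ma: Stenian (1200–1000), Tonian (1000–720), Cryogenian (720–635), Ediacaran (635–538.8), Cambrian (538.8–485.4).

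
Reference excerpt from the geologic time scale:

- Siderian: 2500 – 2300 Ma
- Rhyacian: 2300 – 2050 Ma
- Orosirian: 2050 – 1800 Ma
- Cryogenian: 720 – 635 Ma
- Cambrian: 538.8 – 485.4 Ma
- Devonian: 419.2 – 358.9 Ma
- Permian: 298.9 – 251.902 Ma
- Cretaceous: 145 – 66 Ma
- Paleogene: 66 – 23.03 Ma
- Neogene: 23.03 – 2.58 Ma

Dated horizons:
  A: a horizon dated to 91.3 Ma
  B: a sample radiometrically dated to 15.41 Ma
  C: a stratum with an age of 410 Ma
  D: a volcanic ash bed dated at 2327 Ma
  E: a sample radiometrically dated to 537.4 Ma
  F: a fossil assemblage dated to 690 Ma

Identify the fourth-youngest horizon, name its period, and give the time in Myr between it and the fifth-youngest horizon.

E, in the Cambrian; 152.6 million years to F

Sorted youngest-first by Ma: B (15.41), A (91.3), C (410), E (537.4), F (690), D (2327).
The fourth youngest is E at 537.4 Ma, which lies in 538.8–485.4 Ma: the Cambrian.
The fifth youngest is F at 690 Ma; separation = |537.4 − 690| = 152.6 Myr.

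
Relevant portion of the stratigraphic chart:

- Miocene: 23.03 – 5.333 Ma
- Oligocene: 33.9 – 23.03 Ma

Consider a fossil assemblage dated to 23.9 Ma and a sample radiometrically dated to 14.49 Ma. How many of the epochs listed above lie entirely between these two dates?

0

Checking each listed span, none has both start < 23.9 Ma and end > 14.49 Ma — every epoch straddles one of the two dates or lies outside them — so the count is 0.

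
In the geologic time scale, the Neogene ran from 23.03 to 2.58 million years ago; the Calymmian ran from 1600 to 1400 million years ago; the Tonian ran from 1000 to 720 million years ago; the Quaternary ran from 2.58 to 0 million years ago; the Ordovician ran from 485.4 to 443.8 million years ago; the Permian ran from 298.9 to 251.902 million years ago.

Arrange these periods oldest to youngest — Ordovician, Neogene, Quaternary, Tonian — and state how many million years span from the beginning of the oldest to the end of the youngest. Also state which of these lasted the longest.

From the excerpt: Ordovician 485.4–443.8; Neogene 23.03–2.58; Quaternary 2.58–0; Tonian 1000–720 (Ma).
Larger Ma is earlier, so the oldest is Tonian and the youngest is Quaternary; oldest to youngest: Tonian, Ordovician, Neogene, Quaternary.
Oldest start 1000 minus youngest end 0 gives 1000 Myr overall.
Individual lengths (start − end): Neogene 20.45; Quaternary 2.58; Tonian 280; Ordovician 41.6. The largest is Tonian at 280 Myr.

Tonian, Ordovician, Neogene, Quaternary; total span 1000 Myr; longest is Tonian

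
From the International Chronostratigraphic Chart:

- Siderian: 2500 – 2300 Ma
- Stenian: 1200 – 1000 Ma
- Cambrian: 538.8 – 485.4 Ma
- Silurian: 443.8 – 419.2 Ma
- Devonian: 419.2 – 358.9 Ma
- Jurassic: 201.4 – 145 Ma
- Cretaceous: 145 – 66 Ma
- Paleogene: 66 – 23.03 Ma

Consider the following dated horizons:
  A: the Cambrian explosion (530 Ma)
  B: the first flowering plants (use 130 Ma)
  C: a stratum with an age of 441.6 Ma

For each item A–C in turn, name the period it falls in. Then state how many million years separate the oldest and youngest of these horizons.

A — Cambrian; B — Cretaceous; C — Silurian; span 400 million years

A: 530 Ma lies in 538.8–485.4 Ma, so Cambrian.
B: 130 Ma lies in 145–66 Ma, so Cretaceous.
C: 441.6 Ma lies in 443.8–419.2 Ma, so Silurian.
Oldest = 530 Ma, youngest = 130 Ma → span 400 Myr.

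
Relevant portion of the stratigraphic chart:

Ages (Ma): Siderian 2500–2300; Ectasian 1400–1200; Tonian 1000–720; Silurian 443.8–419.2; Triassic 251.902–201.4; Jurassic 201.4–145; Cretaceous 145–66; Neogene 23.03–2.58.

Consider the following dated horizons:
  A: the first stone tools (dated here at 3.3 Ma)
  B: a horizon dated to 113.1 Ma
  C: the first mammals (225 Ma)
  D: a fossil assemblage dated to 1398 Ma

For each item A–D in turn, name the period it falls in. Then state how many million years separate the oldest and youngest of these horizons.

A: 3.3 Ma lies in 23.03–2.58 Ma, so Neogene.
B: 113.1 Ma lies in 145–66 Ma, so Cretaceous.
C: 225 Ma lies in 251.902–201.4 Ma, so Triassic.
D: 1398 Ma lies in 1400–1200 Ma, so Ectasian.
Oldest = 1398 Ma, youngest = 3.3 Ma → span 1394.7 Myr.

A — Neogene; B — Cretaceous; C — Triassic; D — Ectasian; span 1394.7 million years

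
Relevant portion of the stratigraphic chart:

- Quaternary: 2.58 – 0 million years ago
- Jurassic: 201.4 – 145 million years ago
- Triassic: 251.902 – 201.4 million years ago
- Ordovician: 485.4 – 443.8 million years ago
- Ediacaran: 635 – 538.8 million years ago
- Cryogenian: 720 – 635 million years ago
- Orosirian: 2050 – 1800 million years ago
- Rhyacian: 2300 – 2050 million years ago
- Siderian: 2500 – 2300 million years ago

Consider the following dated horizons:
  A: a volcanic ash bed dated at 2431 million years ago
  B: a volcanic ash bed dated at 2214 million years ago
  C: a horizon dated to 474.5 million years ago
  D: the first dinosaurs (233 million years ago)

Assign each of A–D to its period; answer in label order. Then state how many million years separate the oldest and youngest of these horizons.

A — Siderian; B — Rhyacian; C — Ordovician; D — Triassic; span 2198 million years

A: 2431 Ma lies in 2500–2300 Ma, so Siderian.
B: 2214 Ma lies in 2300–2050 Ma, so Rhyacian.
C: 474.5 Ma lies in 485.4–443.8 Ma, so Ordovician.
D: 233 Ma lies in 251.902–201.4 Ma, so Triassic.
Oldest = 2431 Ma, youngest = 233 Ma → span 2198 Myr.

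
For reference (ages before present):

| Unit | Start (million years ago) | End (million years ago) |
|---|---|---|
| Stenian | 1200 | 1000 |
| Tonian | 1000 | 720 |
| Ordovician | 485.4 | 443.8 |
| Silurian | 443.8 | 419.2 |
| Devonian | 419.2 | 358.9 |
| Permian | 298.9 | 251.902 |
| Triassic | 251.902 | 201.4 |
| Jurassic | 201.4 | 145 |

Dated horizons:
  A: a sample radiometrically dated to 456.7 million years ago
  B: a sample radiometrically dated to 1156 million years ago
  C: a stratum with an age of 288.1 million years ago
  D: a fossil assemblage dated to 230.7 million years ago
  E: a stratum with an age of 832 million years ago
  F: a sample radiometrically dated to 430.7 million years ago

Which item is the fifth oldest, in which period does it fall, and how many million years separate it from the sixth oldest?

Sorted oldest-first by Ma: B (1156), E (832), A (456.7), F (430.7), C (288.1), D (230.7).
The fifth oldest is C at 288.1 Ma, which lies in 298.9–251.902 Ma: the Permian.
The sixth oldest is D at 230.7 Ma; separation = |288.1 − 230.7| = 57.4 Myr.

C, in the Permian; 57.4 million years to D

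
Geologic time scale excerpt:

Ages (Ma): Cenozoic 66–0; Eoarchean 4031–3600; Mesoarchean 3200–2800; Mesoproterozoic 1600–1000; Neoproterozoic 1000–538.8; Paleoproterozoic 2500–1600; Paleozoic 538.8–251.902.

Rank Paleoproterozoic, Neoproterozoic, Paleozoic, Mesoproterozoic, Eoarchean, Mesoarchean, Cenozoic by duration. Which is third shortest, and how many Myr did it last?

Mesoarchean, 400 million years

Start − end for each: Paleoproterozoic 2500 − 1600 = 900; Neoproterozoic 1000 − 538.8 = 461.2; Paleozoic 538.8 − 251.902 = 286.898; Mesoproterozoic 1600 − 1000 = 600; Eoarchean 4031 − 3600 = 431; Mesoarchean 3200 − 2800 = 400; Cenozoic 66 − 0 = 66.
Ranking these from shortest: Cenozoic < Paleozoic < Mesoarchean < Eoarchean < Neoproterozoic < Mesoproterozoic < Paleoproterozoic.
Position 3 in that ranking is Mesoarchean, which lasted 400 Myr.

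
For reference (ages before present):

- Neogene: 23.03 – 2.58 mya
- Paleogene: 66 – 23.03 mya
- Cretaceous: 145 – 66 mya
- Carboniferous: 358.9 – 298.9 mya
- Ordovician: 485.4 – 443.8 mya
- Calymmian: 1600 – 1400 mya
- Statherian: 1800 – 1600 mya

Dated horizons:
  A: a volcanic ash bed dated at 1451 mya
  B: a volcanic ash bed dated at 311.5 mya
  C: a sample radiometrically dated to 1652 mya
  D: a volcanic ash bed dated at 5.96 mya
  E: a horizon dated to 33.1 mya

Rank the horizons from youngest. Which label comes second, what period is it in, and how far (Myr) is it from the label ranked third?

Sorted youngest-first by Ma: D (5.96), E (33.1), B (311.5), A (1451), C (1652).
The second youngest is E at 33.1 Ma, which lies in 66–23.03 Ma: the Paleogene.
The third youngest is B at 311.5 Ma; separation = |33.1 − 311.5| = 278.4 Myr.

E, in the Paleogene; 278.4 million years to B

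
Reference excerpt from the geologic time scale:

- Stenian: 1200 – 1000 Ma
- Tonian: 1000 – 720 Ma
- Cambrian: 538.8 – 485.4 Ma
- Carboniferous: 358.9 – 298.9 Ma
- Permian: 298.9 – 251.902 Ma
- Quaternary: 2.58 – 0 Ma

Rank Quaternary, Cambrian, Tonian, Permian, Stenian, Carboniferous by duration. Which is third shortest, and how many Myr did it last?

Cambrian, 53.4 million years

Start − end for each: Quaternary 2.58 − 0 = 2.58; Cambrian 538.8 − 485.4 = 53.4; Tonian 1000 − 720 = 280; Permian 298.9 − 251.902 = 46.998; Stenian 1200 − 1000 = 200; Carboniferous 358.9 − 298.9 = 60.
Ranking these from shortest: Quaternary < Permian < Cambrian < Carboniferous < Stenian < Tonian.
Position 3 in that ranking is Cambrian, which lasted 53.4 Myr.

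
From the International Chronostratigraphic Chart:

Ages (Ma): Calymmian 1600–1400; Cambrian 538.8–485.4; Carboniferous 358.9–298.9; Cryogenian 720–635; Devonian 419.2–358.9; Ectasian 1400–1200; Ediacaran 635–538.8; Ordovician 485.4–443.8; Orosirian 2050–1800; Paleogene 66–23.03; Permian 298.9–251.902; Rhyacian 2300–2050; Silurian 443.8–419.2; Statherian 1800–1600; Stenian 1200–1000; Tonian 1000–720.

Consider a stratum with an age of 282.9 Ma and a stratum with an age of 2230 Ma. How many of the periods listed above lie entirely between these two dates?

The older date is 2230 Ma and the younger is 282.9 Ma.
Periods with start < 2230 and end > 282.9 Ma: Orosirian (2050–1800), Statherian (1800–1600), Calymmian (1600–1400), Ectasian (1400–1200), Stenian (1200–1000), Tonian (1000–720), Cryogenian (720–635), Ediacaran (635–538.8), Cambrian (538.8–485.4), Ordovician (485.4–443.8), Silurian (443.8–419.2), Devonian (419.2–358.9), Carboniferous (358.9–298.9).
That is 13 complete periods.

13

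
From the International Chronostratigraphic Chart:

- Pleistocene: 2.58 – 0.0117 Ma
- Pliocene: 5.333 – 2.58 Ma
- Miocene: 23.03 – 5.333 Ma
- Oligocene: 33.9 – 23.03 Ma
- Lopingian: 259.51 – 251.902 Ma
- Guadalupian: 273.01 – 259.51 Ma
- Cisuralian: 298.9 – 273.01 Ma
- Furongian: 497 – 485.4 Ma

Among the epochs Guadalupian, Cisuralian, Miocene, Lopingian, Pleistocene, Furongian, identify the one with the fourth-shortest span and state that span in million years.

Start − end for each: Guadalupian 273.01 − 259.51 = 13.5; Cisuralian 298.9 − 273.01 = 25.89; Miocene 23.03 − 5.333 = 17.697; Lopingian 259.51 − 251.902 = 7.608; Pleistocene 2.58 − 0.0117 = 2.5683; Furongian 497 − 485.4 = 11.6.
Ranking these from shortest: Pleistocene < Lopingian < Furongian < Guadalupian < Miocene < Cisuralian.
Position 4 in that ranking is Guadalupian, which lasted 13.5 Myr.

Guadalupian, 13.5 million years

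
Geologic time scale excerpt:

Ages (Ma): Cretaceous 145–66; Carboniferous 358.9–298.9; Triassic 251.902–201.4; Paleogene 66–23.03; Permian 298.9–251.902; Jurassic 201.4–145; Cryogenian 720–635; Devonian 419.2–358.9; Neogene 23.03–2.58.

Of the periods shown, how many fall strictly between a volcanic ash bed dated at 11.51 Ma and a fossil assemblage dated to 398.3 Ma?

The older date is 398.3 Ma and the younger is 11.51 Ma.
Periods with start < 398.3 and end > 11.51 Ma: Carboniferous (358.9–298.9), Permian (298.9–251.902), Triassic (251.902–201.4), Jurassic (201.4–145), Cretaceous (145–66), Paleogene (66–23.03).
That is 6 complete periods.

6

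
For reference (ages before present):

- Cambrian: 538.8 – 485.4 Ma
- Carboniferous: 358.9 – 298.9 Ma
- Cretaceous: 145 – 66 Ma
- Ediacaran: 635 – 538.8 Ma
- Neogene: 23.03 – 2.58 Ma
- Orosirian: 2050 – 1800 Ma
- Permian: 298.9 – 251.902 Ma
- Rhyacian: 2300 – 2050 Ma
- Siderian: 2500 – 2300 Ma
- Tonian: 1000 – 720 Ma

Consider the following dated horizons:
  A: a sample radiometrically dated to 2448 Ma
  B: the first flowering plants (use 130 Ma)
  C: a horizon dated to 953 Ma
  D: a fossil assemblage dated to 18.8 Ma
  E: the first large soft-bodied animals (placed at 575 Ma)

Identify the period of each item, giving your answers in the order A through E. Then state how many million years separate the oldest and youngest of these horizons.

A — Siderian; B — Cretaceous; C — Tonian; D — Neogene; E — Ediacaran; span 2429.2 million years

Match each age against the start–end ranges in the excerpt: A = 2448 Ma → Siderian (2500–2300); B = 130 Ma → Cretaceous (145–66); C = 953 Ma → Tonian (1000–720); D = 18.8 Ma → Neogene (23.03–2.58); E = 575 Ma → Ediacaran (635–538.8).
The largest age is 2448 Ma and the smallest is 18.8 Ma; their difference is 2429.2 Myr.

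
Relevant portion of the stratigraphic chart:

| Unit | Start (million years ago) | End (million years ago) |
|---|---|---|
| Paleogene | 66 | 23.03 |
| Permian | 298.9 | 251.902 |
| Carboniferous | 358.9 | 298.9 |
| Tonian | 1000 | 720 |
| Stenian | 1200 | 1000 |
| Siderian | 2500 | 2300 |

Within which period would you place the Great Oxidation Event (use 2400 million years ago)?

2400 Ma lies between 2500 and 2300 Ma, so it falls in the Siderian.

Siderian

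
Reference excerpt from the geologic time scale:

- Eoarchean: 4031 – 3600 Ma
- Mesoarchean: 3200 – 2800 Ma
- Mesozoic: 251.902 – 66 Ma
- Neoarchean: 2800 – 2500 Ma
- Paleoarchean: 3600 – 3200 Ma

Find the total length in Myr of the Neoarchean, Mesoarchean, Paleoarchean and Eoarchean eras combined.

Duration is start − end for each: (2800 − 2500) + (3200 − 2800) + (3600 − 3200) + (4031 − 3600).
That is 300 + 400 + 400 + 431, which totals 1531 million years.

1531 million years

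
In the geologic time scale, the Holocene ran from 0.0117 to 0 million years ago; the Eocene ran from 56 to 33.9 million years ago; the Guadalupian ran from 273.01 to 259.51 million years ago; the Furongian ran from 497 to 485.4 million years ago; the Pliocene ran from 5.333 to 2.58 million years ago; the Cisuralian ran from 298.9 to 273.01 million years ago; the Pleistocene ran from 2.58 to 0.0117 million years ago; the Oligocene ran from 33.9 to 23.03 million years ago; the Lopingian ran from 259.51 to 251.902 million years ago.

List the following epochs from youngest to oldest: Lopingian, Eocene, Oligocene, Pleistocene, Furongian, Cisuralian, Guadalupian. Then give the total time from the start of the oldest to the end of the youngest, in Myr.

Pleistocene → Oligocene → Eocene → Lopingian → Guadalupian → Cisuralian → Furongian; total span 496.9883 Myr

From the excerpt: Lopingian 259.51–251.902; Eocene 56–33.9; Oligocene 33.9–23.03; Pleistocene 2.58–0.0117; Furongian 497–485.4; Cisuralian 298.9–273.01; Guadalupian 273.01–259.51 (Ma).
Larger Ma is earlier, so the oldest is Furongian and the youngest is Pleistocene; youngest to oldest: Pleistocene, Oligocene, Eocene, Lopingian, Guadalupian, Cisuralian, Furongian.
Oldest start 497 minus youngest end 0.0117 gives 496.9883 Myr overall.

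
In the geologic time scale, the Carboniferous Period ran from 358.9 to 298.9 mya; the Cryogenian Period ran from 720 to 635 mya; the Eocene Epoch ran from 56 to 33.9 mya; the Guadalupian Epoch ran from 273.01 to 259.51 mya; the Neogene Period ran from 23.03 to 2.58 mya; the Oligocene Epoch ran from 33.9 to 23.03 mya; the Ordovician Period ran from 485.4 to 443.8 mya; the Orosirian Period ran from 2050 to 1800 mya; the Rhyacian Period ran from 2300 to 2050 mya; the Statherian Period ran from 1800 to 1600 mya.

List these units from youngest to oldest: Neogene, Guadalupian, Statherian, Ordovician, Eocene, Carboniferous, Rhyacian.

Neogene, Eocene, Guadalupian, Carboniferous, Ordovician, Statherian, Rhyacian

Read off each span (Ma): Neogene 23.03–2.58; Guadalupian 273.01–259.51; Statherian 1800–1600; Ordovician 485.4–443.8; Eocene 56–33.9; Carboniferous 358.9–298.9; Rhyacian 2300–2050.
Larger Ma is older, so oldest→youngest is Rhyacian, Statherian, Ordovician, Carboniferous, Guadalupian, Eocene, Neogene; reverse it for youngest→oldest.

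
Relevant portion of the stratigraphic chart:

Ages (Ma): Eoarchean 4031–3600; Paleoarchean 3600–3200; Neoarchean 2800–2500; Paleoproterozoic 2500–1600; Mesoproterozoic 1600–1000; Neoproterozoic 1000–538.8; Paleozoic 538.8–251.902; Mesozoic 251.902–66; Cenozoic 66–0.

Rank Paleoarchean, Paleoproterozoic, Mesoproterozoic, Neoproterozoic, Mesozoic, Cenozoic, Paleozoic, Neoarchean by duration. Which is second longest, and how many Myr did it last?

Durations: Paleoarchean 400; Paleoproterozoic 900; Mesoproterozoic 600; Neoproterozoic 461.2; Mesozoic 185.902; Cenozoic 66; Paleozoic 286.898; Neoarchean 300 Myr.
Sorted longest-first: Paleoproterozoic (900), Mesoproterozoic (600), Neoproterozoic (461.2), Paleoarchean (400), Neoarchean (300), Paleozoic (286.898), Mesozoic (185.902), Cenozoic (66).
The second longest is Mesoproterozoic at 600 Myr.

Mesoproterozoic, 600 million years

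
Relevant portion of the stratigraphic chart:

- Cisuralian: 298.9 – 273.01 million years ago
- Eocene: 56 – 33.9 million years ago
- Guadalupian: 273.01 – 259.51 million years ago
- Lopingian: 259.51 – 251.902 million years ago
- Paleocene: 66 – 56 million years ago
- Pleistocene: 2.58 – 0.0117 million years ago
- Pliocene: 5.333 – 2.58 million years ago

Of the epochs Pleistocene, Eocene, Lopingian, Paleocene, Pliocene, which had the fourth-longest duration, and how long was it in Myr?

Pliocene, 2.753 million years

Start − end for each: Pleistocene 2.58 − 0.0117 = 2.5683; Eocene 56 − 33.9 = 22.1; Lopingian 259.51 − 251.902 = 7.608; Paleocene 66 − 56 = 10; Pliocene 5.333 − 2.58 = 2.753.
Ranking these from longest: Eocene > Paleocene > Lopingian > Pliocene > Pleistocene.
Position 4 in that ranking is Pliocene, which lasted 2.753 Myr.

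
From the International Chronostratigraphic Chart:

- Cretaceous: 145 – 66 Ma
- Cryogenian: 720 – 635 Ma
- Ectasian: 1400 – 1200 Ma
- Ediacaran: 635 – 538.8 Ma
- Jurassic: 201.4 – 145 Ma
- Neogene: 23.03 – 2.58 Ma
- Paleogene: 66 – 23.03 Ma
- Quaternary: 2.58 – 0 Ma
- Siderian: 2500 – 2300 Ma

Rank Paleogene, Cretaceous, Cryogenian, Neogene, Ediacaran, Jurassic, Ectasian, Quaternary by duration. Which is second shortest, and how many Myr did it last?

Start − end for each: Paleogene 66 − 23.03 = 42.97; Cretaceous 145 − 66 = 79; Cryogenian 720 − 635 = 85; Neogene 23.03 − 2.58 = 20.45; Ediacaran 635 − 538.8 = 96.2; Jurassic 201.4 − 145 = 56.4; Ectasian 1400 − 1200 = 200; Quaternary 2.58 − 0 = 2.58.
Ranking these from shortest: Quaternary < Neogene < Paleogene < Jurassic < Cretaceous < Cryogenian < Ediacaran < Ectasian.
Position 2 in that ranking is Neogene, which lasted 20.45 Myr.

Neogene, 20.45 million years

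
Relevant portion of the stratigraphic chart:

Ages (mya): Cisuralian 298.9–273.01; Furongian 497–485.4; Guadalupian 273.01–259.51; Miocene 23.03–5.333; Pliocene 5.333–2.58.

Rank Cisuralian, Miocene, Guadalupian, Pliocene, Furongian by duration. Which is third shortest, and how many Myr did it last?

Guadalupian, 13.5 million years

Durations: Cisuralian 25.89; Miocene 17.697; Guadalupian 13.5; Pliocene 2.753; Furongian 11.6 Myr.
Sorted shortest-first: Pliocene (2.753), Furongian (11.6), Guadalupian (13.5), Miocene (17.697), Cisuralian (25.89).
The third shortest is Guadalupian at 13.5 Myr.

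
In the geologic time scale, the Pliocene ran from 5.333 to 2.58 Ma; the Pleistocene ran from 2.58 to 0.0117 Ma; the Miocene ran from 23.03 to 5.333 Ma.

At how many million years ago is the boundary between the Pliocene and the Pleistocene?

The Pliocene ends and the Pleistocene begins at 2.58 Ma.

2.58 Ma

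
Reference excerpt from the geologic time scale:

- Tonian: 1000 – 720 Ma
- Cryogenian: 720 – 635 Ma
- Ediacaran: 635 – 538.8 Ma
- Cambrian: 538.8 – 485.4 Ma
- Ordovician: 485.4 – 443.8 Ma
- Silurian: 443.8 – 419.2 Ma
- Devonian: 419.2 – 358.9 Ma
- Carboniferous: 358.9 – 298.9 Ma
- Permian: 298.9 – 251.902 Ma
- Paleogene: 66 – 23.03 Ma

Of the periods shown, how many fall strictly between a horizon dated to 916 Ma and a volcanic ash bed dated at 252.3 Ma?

The older date is 916 Ma and the younger is 252.3 Ma.
Periods with start < 916 and end > 252.3 Ma: Cryogenian (720–635), Ediacaran (635–538.8), Cambrian (538.8–485.4), Ordovician (485.4–443.8), Silurian (443.8–419.2), Devonian (419.2–358.9), Carboniferous (358.9–298.9).
That is 7 complete periods.

7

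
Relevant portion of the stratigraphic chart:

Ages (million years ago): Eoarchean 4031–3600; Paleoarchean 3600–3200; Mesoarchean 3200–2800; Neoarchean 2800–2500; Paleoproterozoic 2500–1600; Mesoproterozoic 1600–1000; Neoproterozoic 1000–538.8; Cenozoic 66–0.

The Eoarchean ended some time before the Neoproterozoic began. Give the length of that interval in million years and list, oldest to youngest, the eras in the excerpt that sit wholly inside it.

End of Eoarchean = 3600 Ma; start of Neoproterozoic = 1000 Ma.
Gap = 3600 − 1000 = 2600 Myr.
Eras wholly inside 3600–1000 Ma: Paleoarchean (3600–3200), Mesoarchean (3200–2800), Neoarchean (2800–2500), Paleoproterozoic (2500–1600), Mesoproterozoic (1600–1000).

2600 million years; Paleoarchean, Mesoarchean, Neoarchean, Paleoproterozoic, Mesoproterozoic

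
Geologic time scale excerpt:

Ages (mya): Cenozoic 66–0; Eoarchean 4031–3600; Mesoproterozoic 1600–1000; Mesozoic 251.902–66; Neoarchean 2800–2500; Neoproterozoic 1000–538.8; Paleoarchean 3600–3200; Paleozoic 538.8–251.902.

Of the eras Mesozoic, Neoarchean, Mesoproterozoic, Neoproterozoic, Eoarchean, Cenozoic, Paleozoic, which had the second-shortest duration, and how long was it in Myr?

Start − end for each: Mesozoic 251.902 − 66 = 185.902; Neoarchean 2800 − 2500 = 300; Mesoproterozoic 1600 − 1000 = 600; Neoproterozoic 1000 − 538.8 = 461.2; Eoarchean 4031 − 3600 = 431; Cenozoic 66 − 0 = 66; Paleozoic 538.8 − 251.902 = 286.898.
Ranking these from shortest: Cenozoic < Mesozoic < Paleozoic < Neoarchean < Eoarchean < Neoproterozoic < Mesoproterozoic.
Position 2 in that ranking is Mesozoic, which lasted 185.902 Myr.

Mesozoic, 185.902 million years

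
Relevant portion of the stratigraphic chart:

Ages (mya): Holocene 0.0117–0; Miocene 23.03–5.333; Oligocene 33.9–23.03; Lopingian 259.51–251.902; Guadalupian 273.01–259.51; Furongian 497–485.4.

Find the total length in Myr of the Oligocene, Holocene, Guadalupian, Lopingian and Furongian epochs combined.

43.5897 million years

Duration is start − end for each: (33.9 − 23.03) + (0.0117 − 0) + (273.01 − 259.51) + (259.51 − 251.902) + (497 − 485.4).
That is 10.87 + 0.0117 + 13.5 + 7.608 + 11.6, which totals 43.5897 million years.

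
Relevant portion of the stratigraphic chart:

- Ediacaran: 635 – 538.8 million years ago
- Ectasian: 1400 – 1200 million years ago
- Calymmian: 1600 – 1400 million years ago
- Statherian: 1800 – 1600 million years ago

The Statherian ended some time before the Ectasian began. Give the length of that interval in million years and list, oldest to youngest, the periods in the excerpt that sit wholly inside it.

The Statherian closes at 1600 Ma and the Ectasian opens at 1400 Ma, so the interval is 1600 − 1400 = 200 Myr.
A period fits inside if it starts at or after 1600 Ma and ends at or before 1400 Ma; oldest first that gives Calymmian.

200 million years; Calymmian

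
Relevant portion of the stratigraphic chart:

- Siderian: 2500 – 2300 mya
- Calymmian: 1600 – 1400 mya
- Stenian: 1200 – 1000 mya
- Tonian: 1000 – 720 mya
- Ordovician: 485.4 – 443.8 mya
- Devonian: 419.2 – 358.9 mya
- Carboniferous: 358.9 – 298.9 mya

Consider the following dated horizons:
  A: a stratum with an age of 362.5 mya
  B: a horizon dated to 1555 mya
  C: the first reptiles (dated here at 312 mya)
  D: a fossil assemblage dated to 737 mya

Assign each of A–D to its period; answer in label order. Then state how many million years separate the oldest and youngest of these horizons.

A — Devonian; B — Calymmian; C — Carboniferous; D — Tonian; span 1243 million years

A: 362.5 Ma lies in 419.2–358.9 Ma, so Devonian.
B: 1555 Ma lies in 1600–1400 Ma, so Calymmian.
C: 312 Ma lies in 358.9–298.9 Ma, so Carboniferous.
D: 737 Ma lies in 1000–720 Ma, so Tonian.
Oldest = 1555 Ma, youngest = 312 Ma → span 1243 Myr.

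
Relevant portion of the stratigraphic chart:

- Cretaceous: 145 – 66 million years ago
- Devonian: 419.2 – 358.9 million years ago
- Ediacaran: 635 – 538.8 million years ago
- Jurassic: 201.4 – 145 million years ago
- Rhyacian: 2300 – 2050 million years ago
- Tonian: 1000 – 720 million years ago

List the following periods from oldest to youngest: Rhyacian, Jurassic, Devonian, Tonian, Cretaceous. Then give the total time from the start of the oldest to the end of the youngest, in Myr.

Rhyacian, Tonian, Devonian, Jurassic, Cretaceous; total span 2234 Myr

From the excerpt: Rhyacian 2300–2050; Jurassic 201.4–145; Devonian 419.2–358.9; Tonian 1000–720; Cretaceous 145–66 (Ma).
Larger Ma is earlier, so the oldest is Rhyacian and the youngest is Cretaceous; oldest to youngest: Rhyacian, Tonian, Devonian, Jurassic, Cretaceous.
Oldest start 2300 minus youngest end 66 gives 2234 Myr overall.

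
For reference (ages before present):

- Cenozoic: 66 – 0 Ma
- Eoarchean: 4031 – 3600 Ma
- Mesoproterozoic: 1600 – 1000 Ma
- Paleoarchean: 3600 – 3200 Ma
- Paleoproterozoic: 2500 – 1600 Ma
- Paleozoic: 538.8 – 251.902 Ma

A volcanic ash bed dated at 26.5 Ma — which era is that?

26.5 Ma lies between 66 and 0 Ma, so it falls in the Cenozoic.

Cenozoic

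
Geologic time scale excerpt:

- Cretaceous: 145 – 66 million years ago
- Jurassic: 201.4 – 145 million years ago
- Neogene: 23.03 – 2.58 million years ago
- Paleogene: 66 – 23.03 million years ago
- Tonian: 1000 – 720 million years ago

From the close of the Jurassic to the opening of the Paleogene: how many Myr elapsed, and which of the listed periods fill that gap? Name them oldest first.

79 million years; Cretaceous

The Jurassic closes at 145 Ma and the Paleogene opens at 66 Ma, so the interval is 145 − 66 = 79 Myr.
A period fits inside if it starts at or after 145 Ma and ends at or before 66 Ma; oldest first that gives Cretaceous.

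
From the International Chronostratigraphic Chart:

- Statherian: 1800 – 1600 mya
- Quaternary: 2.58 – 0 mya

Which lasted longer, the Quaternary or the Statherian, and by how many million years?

Quaternary: 2.58 − 0 = 2.58 Myr.
Statherian: 1800 − 1600 = 200 Myr.
Difference: 200 − 2.58 = 197.42 Myr, so the Statherian was longer.

Statherian, by 197.42 million years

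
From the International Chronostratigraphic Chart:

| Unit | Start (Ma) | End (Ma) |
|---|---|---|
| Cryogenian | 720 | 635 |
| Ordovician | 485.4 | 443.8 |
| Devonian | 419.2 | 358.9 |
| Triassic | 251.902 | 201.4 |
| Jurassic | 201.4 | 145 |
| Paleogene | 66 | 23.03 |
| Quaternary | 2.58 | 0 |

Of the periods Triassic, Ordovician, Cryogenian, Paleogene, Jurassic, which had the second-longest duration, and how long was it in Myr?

Jurassic, 56.4 million years

Start − end for each: Triassic 251.902 − 201.4 = 50.502; Ordovician 485.4 − 443.8 = 41.6; Cryogenian 720 − 635 = 85; Paleogene 66 − 23.03 = 42.97; Jurassic 201.4 − 145 = 56.4.
Ranking these from longest: Cryogenian > Jurassic > Triassic > Paleogene > Ordovician.
Position 2 in that ranking is Jurassic, which lasted 56.4 Myr.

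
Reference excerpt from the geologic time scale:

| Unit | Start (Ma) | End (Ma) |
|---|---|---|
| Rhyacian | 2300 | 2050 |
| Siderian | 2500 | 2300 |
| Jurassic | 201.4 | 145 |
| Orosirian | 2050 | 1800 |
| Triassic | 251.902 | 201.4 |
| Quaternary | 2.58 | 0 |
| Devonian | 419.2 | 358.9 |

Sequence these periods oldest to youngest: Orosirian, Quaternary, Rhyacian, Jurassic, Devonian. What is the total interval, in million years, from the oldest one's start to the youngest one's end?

Rhyacian → Orosirian → Devonian → Jurassic → Quaternary; total span 2300 Myr

From the excerpt: Orosirian 2050–1800; Quaternary 2.58–0; Rhyacian 2300–2050; Jurassic 201.4–145; Devonian 419.2–358.9 (Ma).
Larger Ma is earlier, so the oldest is Rhyacian and the youngest is Quaternary; oldest to youngest: Rhyacian, Orosirian, Devonian, Jurassic, Quaternary.
Oldest start 2300 minus youngest end 0 gives 2300 Myr overall.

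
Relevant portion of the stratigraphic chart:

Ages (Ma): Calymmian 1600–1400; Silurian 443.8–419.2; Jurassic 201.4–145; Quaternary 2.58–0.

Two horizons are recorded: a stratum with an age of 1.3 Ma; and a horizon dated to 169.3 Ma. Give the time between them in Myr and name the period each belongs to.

Elapsed time: 169.3 − 1.3 = 168 Myr.
1.3 Ma lies within 2.58–0 Ma: Quaternary.
169.3 Ma lies within 201.4–145 Ma: Jurassic.

168 million years apart; the first in the Quaternary, the second in the Jurassic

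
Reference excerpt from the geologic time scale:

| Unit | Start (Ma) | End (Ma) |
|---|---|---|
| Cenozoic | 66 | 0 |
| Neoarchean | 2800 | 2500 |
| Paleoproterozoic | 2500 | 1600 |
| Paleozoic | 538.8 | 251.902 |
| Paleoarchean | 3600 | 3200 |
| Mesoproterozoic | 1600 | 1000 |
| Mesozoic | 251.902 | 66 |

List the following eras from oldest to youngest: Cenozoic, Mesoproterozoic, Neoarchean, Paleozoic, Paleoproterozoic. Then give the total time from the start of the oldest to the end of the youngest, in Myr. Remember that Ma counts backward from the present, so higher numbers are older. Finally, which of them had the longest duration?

From the excerpt: Cenozoic 66–0; Mesoproterozoic 1600–1000; Neoarchean 2800–2500; Paleozoic 538.8–251.902; Paleoproterozoic 2500–1600 (Ma).
Larger Ma is earlier, so the oldest is Neoarchean and the youngest is Cenozoic; oldest to youngest: Neoarchean, Paleoproterozoic, Mesoproterozoic, Paleozoic, Cenozoic.
Oldest start 2800 minus youngest end 0 gives 2800 Myr overall.
Individual lengths (start − end): Cenozoic 66; Mesoproterozoic 600; Neoarchean 300; Paleozoic 286.898; Paleoproterozoic 900. The largest is Paleoproterozoic at 900 Myr.

Neoarchean, Paleoproterozoic, Mesoproterozoic, Paleozoic, Cenozoic; total span 2800 Myr; longest is Paleoproterozoic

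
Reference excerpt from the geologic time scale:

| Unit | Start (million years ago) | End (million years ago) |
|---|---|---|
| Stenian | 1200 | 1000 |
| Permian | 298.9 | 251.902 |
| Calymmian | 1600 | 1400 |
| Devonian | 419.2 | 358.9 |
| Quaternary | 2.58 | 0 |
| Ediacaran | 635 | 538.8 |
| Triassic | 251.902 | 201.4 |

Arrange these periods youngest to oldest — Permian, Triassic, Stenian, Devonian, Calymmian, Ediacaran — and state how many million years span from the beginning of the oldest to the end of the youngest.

Triassic → Permian → Devonian → Ediacaran → Stenian → Calymmian; total span 1398.6 Myr

Start ages (Ma): Calymmian 1600, Stenian 1200, Ediacaran 635, Devonian 419.2, Permian 298.9, Triassic 251.902.
Ordered youngest to oldest: Triassic, Permian, Devonian, Ediacaran, Stenian, Calymmian.
Span = 1600 − 201.4 = 1398.6 Myr.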